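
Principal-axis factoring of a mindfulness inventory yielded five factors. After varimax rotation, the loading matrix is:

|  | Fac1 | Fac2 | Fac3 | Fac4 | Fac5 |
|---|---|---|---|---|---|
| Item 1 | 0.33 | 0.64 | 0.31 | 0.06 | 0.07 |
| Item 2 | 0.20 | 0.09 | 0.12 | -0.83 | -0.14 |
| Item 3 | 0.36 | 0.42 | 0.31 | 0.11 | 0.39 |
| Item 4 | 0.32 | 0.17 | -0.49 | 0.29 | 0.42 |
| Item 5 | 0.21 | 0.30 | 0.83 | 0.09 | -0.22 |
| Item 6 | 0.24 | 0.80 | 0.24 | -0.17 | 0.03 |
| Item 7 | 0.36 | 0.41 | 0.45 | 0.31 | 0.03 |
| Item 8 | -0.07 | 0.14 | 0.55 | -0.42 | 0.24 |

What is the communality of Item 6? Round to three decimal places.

h² = 0.24² + 0.80² + 0.24² + (-0.17)² + 0.03² = 0.0576 + 0.6400 + 0.0576 + 0.0289 + 0.0009 = 0.7850

0.785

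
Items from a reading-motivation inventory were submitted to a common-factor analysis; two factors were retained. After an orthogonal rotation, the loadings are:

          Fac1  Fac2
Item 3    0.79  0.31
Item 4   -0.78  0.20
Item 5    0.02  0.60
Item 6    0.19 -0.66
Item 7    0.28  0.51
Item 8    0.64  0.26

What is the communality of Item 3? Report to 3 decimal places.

0.720

h² = 0.79² + 0.31² = 0.6241 + 0.0961 = 0.7202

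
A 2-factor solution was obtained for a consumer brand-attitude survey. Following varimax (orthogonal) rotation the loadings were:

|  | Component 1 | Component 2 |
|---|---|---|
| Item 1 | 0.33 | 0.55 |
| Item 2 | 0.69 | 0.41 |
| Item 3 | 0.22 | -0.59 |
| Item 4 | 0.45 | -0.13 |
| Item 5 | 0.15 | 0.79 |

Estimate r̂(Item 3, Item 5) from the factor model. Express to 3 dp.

r̂ = Σ λ_i·λ_j across factors = (0.22)(0.15) + (-0.59)(0.79)
  = +0.0330 -0.4661 = -0.4331

-0.433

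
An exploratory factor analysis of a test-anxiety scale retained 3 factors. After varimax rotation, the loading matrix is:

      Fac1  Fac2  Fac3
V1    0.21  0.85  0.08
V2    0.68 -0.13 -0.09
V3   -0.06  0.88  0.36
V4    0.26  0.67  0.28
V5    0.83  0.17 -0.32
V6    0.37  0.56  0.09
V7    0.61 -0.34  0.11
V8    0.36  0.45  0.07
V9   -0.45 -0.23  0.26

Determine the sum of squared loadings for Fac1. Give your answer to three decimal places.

SS loadings for Fac1 = 0.21² + 0.68² + (-0.06)² + 0.26² + 0.83² + 0.37² + 0.61² + 0.36² + (-0.45)² = 0.0441 + 0.4624 + 0.0036 + 0.0676 + 0.6889 + 0.1369 + 0.3721 + 0.1296 + 0.2025 = 2.1077

2.108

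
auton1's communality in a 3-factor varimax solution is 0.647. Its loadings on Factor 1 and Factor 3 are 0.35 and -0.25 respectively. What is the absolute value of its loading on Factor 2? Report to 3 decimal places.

Under orthogonal rotation h² = Σλ², so λ_Factor 2² = h² − (0.1850) = 0.647 − 0.1850 = 0.4620.
|λ| = √0.4620 = 0.6797.

0.680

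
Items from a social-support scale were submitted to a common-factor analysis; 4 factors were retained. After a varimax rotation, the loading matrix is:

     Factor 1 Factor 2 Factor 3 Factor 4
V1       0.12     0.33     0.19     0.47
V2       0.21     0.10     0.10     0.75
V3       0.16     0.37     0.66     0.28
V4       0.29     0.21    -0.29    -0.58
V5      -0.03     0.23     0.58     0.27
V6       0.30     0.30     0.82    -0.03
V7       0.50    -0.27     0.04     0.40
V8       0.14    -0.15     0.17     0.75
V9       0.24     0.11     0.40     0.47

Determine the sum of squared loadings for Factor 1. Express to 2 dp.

SS loadings for Factor 1 = 0.12² + 0.21² + 0.16² + 0.29² + (-0.03)² + 0.30² + 0.50² + 0.14² + 0.24² = 0.0144 + 0.0441 + 0.0256 + 0.0841 + 0.0009 + 0.0900 + 0.2500 + 0.0196 + 0.0576 = 0.5863

0.59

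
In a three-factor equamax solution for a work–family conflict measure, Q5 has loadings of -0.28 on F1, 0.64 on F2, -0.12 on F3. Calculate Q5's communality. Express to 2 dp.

h² = (-0.28)² + 0.64² + (-0.12)² = 0.0784 + 0.4096 + 0.0144 = 0.5024

0.50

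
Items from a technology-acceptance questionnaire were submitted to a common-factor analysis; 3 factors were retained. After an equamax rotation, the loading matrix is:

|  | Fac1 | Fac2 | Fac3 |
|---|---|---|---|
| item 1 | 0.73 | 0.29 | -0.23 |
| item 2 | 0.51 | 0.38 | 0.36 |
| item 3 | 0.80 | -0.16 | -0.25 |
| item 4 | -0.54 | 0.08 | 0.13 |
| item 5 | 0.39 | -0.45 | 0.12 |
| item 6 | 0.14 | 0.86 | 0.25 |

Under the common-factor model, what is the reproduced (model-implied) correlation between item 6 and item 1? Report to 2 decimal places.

r̂ = Σ λ_i·λ_j across factors = (0.14)(0.73) + (0.86)(0.29) + (0.25)(-0.23)
  = +0.1022 +0.2494 -0.0575 = 0.2941

0.29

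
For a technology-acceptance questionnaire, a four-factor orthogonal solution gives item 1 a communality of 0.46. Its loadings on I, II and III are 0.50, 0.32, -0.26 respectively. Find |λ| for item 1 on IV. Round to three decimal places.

Under orthogonal rotation h² = Σλ², so λ_IV² = h² − (0.4200) = 0.46 − 0.4200 = 0.0400.
|λ| = √0.0400 = 0.2000.

0.200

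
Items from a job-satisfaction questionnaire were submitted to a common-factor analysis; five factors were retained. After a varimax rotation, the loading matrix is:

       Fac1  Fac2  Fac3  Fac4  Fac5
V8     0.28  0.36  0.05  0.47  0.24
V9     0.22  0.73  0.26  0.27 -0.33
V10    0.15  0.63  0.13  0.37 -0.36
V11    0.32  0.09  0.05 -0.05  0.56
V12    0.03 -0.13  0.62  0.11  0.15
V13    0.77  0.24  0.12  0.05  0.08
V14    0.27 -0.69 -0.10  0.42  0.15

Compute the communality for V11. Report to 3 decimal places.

h² = 0.32² + 0.09² + 0.05² + (-0.05)² + 0.56² = 0.1024 + 0.0081 + 0.0025 + 0.0025 + 0.3136 = 0.4291

0.429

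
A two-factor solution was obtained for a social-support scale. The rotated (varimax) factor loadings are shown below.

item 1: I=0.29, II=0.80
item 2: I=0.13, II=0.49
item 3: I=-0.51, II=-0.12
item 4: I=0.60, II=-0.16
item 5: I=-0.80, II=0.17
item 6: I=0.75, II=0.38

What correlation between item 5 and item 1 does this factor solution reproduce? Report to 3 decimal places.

-0.096

r̂ = Σ λ_i·λ_j across factors = (-0.80)(0.29) + (0.17)(0.80)
  = -0.2320 +0.1360 = -0.0960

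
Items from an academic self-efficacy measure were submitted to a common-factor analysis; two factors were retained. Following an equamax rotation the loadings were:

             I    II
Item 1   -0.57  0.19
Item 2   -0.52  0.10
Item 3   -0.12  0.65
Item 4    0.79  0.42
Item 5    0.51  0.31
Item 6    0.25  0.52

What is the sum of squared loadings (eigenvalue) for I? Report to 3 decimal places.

1.556

SS loadings for I = (-0.57)² + (-0.52)² + (-0.12)² + 0.79² + 0.51² + 0.25² = 0.3249 + 0.2704 + 0.0144 + 0.6241 + 0.2601 + 0.0625 = 1.5564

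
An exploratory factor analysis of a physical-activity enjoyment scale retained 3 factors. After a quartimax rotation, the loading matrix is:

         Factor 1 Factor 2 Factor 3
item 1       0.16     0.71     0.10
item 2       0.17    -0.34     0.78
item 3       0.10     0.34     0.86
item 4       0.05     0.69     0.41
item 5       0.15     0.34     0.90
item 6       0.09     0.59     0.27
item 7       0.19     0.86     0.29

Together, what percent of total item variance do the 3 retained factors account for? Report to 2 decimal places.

72.02%

Communalities: 0.5397, 0.7529, 0.8652, 0.6467, 0.9481, 0.4291, 0.8598; Σh² = 5.0415.
Total variance with 7 standardized items is 7, so the solution explains 5.0415/7 = 0.7202 = 72.02%.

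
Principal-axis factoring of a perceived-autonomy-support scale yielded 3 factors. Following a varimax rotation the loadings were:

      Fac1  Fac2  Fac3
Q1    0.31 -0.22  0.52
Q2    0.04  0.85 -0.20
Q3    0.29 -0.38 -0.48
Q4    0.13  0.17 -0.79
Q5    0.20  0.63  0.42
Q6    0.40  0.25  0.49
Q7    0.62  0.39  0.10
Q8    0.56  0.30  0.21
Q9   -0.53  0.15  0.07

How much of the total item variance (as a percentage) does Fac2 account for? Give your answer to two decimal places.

18.54%

SS loadings for Fac2 = (-0.22)² + 0.85² + (-0.38)² + 0.17² + 0.63² + 0.25² + 0.39² + 0.30² + 0.15² = 1.6682
With 9 standardized items, total variance = 9. Proportion = 1.6682/9 = 0.1854 → 18.54%.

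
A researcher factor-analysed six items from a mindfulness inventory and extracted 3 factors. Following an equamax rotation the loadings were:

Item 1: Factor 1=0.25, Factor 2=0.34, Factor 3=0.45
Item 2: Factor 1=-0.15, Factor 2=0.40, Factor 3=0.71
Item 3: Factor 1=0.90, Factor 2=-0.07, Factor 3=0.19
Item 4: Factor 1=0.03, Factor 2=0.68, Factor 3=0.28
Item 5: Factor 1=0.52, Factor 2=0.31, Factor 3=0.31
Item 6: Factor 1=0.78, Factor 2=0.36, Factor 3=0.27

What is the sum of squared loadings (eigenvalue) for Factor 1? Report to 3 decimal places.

SS loadings for Factor 1 = 0.25² + (-0.15)² + 0.90² + 0.03² + 0.52² + 0.78² = 0.0625 + 0.0225 + 0.8100 + 0.0009 + 0.2704 + 0.6084 = 1.7747

1.775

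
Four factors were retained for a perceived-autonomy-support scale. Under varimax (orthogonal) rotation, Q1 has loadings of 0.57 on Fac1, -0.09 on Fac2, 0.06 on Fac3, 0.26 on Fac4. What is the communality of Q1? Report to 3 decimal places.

0.404

h² = 0.57² + (-0.09)² + 0.06² + 0.26² = 0.3249 + 0.0081 + 0.0036 + 0.0676 = 0.4042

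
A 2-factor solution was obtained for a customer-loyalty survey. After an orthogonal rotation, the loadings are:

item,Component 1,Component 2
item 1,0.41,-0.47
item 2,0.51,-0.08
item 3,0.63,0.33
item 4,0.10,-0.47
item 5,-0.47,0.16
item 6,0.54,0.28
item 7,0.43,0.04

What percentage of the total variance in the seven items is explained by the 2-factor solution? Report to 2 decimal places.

31.36%

Communalities: 0.3890, 0.2665, 0.5058, 0.2309, 0.2465, 0.3700, 0.1865; Σh² = 2.1952.
Total variance with 7 standardized items is 7, so the solution explains 2.1952/7 = 0.3136 = 31.36%.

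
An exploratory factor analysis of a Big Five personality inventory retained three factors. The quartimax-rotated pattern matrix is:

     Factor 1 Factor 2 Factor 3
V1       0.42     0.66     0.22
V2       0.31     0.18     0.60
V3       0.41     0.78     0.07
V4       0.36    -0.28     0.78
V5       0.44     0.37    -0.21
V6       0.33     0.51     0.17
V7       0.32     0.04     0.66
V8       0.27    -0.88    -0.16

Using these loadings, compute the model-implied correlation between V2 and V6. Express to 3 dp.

0.296

r̂ = Σ λ_i·λ_j across factors = (0.31)(0.33) + (0.18)(0.51) + (0.60)(0.17)
  = +0.1023 +0.0918 +0.1020 = 0.2961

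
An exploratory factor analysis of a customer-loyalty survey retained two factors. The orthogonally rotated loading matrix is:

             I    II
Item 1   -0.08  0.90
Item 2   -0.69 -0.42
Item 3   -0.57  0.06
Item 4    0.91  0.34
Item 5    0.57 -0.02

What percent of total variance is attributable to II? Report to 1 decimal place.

22.1%

SS loadings for II = 0.90² + (-0.42)² + 0.06² + 0.34² + (-0.02)² = 1.1060
With 5 standardized items, total variance = 5. Proportion = 1.1060/5 = 0.2212 → 22.12%.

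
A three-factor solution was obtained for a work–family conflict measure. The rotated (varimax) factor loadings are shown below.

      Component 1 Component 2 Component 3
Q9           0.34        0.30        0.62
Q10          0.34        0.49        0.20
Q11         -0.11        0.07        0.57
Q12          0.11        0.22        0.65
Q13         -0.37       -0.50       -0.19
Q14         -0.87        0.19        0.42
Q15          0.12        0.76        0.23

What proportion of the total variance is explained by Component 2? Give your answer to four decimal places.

0.1782

SS loadings for Component 2 = 0.30² + 0.49² + 0.07² + 0.22² + (-0.50)² + 0.19² + 0.76² = 1.2471
Proportion of variance = 1.2471 / 7 = 0.1782.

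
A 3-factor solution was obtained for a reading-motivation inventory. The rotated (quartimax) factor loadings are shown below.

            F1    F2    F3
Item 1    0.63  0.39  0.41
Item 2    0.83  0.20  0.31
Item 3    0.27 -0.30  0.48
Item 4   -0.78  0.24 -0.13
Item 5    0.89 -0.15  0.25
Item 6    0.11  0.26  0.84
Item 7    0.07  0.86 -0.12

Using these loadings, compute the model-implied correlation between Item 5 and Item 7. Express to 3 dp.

r̂ = Σ λ_i·λ_j across factors = (0.89)(0.07) + (-0.15)(0.86) + (0.25)(-0.12)
  = +0.0623 -0.1290 -0.0300 = -0.0967

-0.097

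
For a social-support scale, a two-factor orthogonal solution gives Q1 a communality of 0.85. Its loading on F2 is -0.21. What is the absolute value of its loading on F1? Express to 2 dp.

Under orthogonal rotation h² = Σλ², so λ_F1² = h² − (0.0441) = 0.85 − 0.0441 = 0.8059.
|λ| = √0.8059 = 0.8977.

0.90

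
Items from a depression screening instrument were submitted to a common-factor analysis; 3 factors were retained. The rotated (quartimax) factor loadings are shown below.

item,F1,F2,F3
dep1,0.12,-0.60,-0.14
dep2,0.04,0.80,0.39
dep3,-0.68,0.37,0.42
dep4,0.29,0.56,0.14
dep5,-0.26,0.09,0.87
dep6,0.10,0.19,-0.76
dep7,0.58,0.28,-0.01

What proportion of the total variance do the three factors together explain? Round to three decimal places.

0.607

Communalities: 0.3940, 0.7937, 0.7757, 0.4173, 0.8326, 0.6237, 0.4149; Σh² = 4.2519.
Total variance with 7 standardized items is 7, so the solution explains 4.2519/7 = 0.6074.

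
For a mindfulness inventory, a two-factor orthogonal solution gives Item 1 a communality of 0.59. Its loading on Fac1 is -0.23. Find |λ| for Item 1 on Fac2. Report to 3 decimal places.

0.733

Under orthogonal rotation h² = Σλ², so λ_Fac2² = h² − (0.0529) = 0.59 − 0.0529 = 0.5371.
|λ| = √0.5371 = 0.7329.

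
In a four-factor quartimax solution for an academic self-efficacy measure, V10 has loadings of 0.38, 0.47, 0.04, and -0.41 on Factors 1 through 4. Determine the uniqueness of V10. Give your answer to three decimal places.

h² = 0.38² + 0.47² + 0.04² + (-0.41)² = 0.1444 + 0.2209 + 0.0016 + 0.1681 = 0.5350
Uniqueness u² = 1 − h² = 1 − 0.5350 = 0.4650

0.465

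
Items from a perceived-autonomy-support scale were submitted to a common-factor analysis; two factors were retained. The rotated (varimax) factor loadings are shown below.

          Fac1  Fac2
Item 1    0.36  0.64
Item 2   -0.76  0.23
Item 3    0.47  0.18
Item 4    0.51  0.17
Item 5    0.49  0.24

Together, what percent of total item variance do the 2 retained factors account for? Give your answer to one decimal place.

40.2%

Communalities: 0.5392, 0.6305, 0.2533, 0.2890, 0.2977; Σh² = 2.0097.
Total variance with 5 standardized items is 5, so the solution explains 2.0097/5 = 0.4019 = 40.19%.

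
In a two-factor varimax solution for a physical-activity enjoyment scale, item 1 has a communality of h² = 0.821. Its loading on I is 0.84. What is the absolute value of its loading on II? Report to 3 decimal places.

0.340

Under orthogonal rotation h² = Σλ², so λ_II² = h² − (0.7056) = 0.821 − 0.7056 = 0.1154.
|λ| = √0.1154 = 0.3397.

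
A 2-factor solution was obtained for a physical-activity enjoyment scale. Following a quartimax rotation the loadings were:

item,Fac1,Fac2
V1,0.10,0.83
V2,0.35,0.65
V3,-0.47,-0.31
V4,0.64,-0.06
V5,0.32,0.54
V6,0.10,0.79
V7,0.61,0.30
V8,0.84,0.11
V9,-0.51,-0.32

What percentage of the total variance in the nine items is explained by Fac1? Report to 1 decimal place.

24.6%

SS loadings for Fac1 = 0.10² + 0.35² + (-0.47)² + 0.64² + 0.32² + 0.10² + 0.61² + 0.84² + (-0.51)² = 2.2132
With 9 standardized items, total variance = 9. Proportion = 2.2132/9 = 0.2459 → 24.59%.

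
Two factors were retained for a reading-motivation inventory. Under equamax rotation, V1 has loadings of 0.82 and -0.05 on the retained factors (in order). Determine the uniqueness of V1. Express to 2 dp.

h² = 0.82² + (-0.05)² = 0.6724 + 0.0025 = 0.6749
Uniqueness u² = 1 − h² = 1 − 0.6749 = 0.3251

0.33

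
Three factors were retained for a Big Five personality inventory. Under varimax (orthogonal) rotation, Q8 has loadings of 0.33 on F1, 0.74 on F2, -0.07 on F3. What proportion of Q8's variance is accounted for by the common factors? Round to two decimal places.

0.66

h² = 0.33² + 0.74² + (-0.07)² = 0.1089 + 0.5476 + 0.0049 = 0.6614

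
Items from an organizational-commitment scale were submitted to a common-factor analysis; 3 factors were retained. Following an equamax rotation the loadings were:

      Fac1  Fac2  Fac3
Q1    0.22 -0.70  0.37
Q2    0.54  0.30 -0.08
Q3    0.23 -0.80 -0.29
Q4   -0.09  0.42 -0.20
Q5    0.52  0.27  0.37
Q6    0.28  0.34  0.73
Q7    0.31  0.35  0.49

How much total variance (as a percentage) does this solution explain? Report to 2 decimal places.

Communalities: 0.6753, 0.3880, 0.7770, 0.2245, 0.4802, 0.7269, 0.4587; Σh² = 3.7306.
Total variance with 7 standardized items is 7, so the solution explains 3.7306/7 = 0.5329 = 53.29%.

53.29%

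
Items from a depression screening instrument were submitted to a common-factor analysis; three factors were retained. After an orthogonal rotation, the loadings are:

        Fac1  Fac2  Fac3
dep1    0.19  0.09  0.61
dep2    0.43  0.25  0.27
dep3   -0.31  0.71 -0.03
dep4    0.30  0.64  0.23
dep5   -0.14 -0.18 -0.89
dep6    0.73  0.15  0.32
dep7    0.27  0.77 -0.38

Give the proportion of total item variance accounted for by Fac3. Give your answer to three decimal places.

SS loadings for Fac3 = 0.61² + 0.27² + (-0.03)² + 0.23² + (-0.89)² + 0.32² + (-0.38)² = 1.5377
Proportion of variance = 1.5377 / 7 = 0.2197.

0.220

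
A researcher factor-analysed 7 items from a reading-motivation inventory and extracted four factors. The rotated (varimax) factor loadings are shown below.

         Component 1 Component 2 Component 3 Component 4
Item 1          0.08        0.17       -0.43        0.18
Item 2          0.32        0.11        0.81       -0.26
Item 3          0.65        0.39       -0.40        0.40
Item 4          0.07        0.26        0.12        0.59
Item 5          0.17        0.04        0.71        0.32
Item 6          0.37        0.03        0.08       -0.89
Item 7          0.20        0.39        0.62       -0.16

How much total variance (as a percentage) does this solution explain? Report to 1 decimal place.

Communalities: 0.2526, 0.8382, 0.8946, 0.4350, 0.6370, 0.9363, 0.6021; Σh² = 4.5958.
Total variance with 7 standardized items is 7, so the solution explains 4.5958/7 = 0.6565 = 65.65%.

65.7%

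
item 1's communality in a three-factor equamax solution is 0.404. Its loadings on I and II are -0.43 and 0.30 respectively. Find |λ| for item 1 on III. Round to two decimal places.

0.36

Under orthogonal rotation h² = Σλ², so λ_III² = h² − (0.2749) = 0.404 − 0.2749 = 0.1291.
|λ| = √0.1291 = 0.3593.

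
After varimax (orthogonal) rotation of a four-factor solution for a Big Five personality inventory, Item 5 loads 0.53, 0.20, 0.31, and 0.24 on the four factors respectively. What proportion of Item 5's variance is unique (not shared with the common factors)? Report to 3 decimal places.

0.525

h² = 0.53² + 0.20² + 0.31² + 0.24² = 0.2809 + 0.0400 + 0.0961 + 0.0576 = 0.4746
Uniqueness u² = 1 − h² = 1 − 0.4746 = 0.5254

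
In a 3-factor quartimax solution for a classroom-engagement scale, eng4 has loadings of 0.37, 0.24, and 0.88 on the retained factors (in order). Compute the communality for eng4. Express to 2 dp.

0.97

h² = 0.37² + 0.24² + 0.88² = 0.1369 + 0.0576 + 0.7744 = 0.9689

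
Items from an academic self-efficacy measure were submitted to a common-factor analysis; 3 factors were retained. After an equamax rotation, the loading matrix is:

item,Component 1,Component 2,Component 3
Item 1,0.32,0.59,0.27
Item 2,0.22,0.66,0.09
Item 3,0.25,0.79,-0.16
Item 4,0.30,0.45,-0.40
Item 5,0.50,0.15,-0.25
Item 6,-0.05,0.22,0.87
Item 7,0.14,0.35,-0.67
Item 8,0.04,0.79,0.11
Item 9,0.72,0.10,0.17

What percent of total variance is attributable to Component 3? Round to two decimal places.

SS loadings for Component 3 = 0.27² + 0.09² + (-0.16)² + (-0.40)² + (-0.25)² + 0.87² + (-0.67)² + 0.11² + 0.17² = 1.5759
With 9 standardized items, total variance = 9. Proportion = 1.5759/9 = 0.1751 → 17.51%.

17.51%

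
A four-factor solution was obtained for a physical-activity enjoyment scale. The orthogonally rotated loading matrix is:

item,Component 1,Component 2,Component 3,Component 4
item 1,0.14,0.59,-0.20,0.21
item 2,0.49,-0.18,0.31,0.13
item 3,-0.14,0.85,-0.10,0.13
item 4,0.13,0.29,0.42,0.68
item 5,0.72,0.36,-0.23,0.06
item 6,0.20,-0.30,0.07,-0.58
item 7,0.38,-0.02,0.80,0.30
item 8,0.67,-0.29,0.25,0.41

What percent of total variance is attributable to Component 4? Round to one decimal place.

14.2%

SS loadings for Component 4 = 0.21² + 0.13² + 0.13² + 0.68² + 0.06² + (-0.58)² + 0.30² + 0.41² = 1.1384
With 8 standardized items, total variance = 8. Proportion = 1.1384/8 = 0.1423 → 14.23%.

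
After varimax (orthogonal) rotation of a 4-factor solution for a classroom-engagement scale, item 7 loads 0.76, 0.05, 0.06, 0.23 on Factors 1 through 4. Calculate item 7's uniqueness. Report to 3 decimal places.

h² = 0.76² + 0.05² + 0.06² + 0.23² = 0.5776 + 0.0025 + 0.0036 + 0.0529 = 0.6366
Uniqueness u² = 1 − h² = 1 − 0.6366 = 0.3634

0.363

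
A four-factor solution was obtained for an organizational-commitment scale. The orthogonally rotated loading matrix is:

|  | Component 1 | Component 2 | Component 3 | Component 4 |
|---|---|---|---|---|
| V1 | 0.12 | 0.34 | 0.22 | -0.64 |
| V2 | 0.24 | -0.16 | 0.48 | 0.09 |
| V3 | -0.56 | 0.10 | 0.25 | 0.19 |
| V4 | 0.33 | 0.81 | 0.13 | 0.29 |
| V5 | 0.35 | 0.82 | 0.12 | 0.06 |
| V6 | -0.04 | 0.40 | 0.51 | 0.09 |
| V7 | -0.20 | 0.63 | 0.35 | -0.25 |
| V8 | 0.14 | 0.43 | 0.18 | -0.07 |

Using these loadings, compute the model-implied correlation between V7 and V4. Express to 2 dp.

r̂ = Σ λ_i·λ_j across factors = (-0.20)(0.33) + (0.63)(0.81) + (0.35)(0.13) + (-0.25)(0.29)
  = -0.0660 +0.5103 +0.0455 -0.0725 = 0.4173

0.42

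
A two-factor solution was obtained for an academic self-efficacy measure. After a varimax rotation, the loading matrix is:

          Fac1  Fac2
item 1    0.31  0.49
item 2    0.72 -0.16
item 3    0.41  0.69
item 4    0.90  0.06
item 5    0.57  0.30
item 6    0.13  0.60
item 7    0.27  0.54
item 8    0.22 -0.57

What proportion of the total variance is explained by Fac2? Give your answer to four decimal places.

0.2265

SS loadings for Fac2 = 0.49² + (-0.16)² + 0.69² + 0.06² + 0.30² + 0.60² + 0.54² + (-0.57)² = 1.8119
Proportion of variance = 1.8119 / 8 = 0.2265.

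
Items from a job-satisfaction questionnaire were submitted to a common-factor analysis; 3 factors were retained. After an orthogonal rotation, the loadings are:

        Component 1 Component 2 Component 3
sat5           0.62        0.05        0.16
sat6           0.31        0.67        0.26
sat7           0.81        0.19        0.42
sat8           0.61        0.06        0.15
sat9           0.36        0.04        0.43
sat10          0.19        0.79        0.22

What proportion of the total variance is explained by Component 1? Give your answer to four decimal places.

SS loadings for Component 1 = 0.62² + 0.31² + 0.81² + 0.61² + 0.36² + 0.19² = 1.6744
Proportion of variance = 1.6744 / 6 = 0.2791.

0.2791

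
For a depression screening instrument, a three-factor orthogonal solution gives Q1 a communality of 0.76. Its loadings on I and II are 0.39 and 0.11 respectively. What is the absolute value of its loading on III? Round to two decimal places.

0.77

Under orthogonal rotation h² = Σλ², so λ_III² = h² − (0.1642) = 0.76 − 0.1642 = 0.5958.
|λ| = √0.5958 = 0.7719.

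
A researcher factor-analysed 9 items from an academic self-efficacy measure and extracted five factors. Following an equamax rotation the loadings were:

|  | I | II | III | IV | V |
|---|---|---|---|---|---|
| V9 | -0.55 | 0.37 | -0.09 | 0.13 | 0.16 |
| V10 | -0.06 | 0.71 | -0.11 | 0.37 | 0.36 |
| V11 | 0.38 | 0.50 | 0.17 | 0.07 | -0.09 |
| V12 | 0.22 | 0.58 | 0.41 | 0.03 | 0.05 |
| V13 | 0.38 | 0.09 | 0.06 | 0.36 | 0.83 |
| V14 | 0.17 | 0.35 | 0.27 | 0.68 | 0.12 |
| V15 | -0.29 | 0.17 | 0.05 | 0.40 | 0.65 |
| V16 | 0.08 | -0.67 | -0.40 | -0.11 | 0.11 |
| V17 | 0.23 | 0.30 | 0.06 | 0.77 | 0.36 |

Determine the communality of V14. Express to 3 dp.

h² = 0.17² + 0.35² + 0.27² + 0.68² + 0.12² = 0.0289 + 0.1225 + 0.0729 + 0.4624 + 0.0144 = 0.7011

0.701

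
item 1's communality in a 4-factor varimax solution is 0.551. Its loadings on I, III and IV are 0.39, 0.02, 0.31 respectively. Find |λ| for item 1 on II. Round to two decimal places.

Under orthogonal rotation h² = Σλ², so λ_II² = h² − (0.2486) = 0.551 − 0.2486 = 0.3024.
|λ| = √0.3024 = 0.5499.

0.55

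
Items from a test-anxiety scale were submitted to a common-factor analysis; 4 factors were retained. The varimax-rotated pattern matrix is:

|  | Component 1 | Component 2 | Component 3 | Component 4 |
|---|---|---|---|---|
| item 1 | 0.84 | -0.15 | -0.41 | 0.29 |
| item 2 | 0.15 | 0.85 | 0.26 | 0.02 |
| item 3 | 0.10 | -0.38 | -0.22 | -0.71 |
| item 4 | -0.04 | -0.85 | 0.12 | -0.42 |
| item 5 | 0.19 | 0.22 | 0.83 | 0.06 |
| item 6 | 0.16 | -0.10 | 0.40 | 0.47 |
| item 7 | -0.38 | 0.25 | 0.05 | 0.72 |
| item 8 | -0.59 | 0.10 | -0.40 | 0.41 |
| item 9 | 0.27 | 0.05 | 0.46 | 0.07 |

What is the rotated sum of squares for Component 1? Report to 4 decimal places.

1.3668

SS loadings for Component 1 = 0.84² + 0.15² + 0.10² + (-0.04)² + 0.19² + 0.16² + (-0.38)² + (-0.59)² + 0.27² = 0.7056 + 0.0225 + 0.0100 + 0.0016 + 0.0361 + 0.0256 + 0.1444 + 0.3481 + 0.0729 = 1.3668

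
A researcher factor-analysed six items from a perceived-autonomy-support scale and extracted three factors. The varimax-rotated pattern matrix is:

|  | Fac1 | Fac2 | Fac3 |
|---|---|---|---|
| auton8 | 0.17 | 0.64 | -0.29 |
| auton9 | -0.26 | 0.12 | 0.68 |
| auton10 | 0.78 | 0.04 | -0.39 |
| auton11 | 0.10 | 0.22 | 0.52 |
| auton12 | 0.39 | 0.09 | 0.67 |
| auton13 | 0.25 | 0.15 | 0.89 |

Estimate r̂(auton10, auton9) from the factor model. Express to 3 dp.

-0.463

r̂ = Σ λ_i·λ_j across factors = (0.78)(-0.26) + (0.04)(0.12) + (-0.39)(0.68)
  = -0.2028 +0.0048 -0.2652 = -0.4632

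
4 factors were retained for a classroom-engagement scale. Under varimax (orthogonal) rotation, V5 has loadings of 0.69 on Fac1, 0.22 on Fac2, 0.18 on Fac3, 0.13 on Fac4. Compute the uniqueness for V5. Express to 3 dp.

h² = 0.69² + 0.22² + 0.18² + 0.13² = 0.4761 + 0.0484 + 0.0324 + 0.0169 = 0.5738
Uniqueness u² = 1 − h² = 1 − 0.5738 = 0.4262

0.426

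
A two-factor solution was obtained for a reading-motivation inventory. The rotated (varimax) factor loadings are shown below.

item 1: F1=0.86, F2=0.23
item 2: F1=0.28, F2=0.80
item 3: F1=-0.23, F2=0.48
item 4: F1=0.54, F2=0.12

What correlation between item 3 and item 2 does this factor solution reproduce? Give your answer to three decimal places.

r̂ = Σ λ_i·λ_j across factors = (-0.23)(0.28) + (0.48)(0.80)
  = -0.0644 +0.3840 = 0.3196

0.320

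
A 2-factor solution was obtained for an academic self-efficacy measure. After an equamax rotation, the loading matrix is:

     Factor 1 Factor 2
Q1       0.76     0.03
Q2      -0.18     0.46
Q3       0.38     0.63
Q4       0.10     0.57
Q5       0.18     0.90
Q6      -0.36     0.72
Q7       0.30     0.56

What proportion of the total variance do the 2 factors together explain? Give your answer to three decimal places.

SS loadings by factor: 1.0164, 2.5763; total = 3.5927.
Total variance with 7 standardized items is 7, so the solution explains 3.5927/7 = 0.5132.

0.513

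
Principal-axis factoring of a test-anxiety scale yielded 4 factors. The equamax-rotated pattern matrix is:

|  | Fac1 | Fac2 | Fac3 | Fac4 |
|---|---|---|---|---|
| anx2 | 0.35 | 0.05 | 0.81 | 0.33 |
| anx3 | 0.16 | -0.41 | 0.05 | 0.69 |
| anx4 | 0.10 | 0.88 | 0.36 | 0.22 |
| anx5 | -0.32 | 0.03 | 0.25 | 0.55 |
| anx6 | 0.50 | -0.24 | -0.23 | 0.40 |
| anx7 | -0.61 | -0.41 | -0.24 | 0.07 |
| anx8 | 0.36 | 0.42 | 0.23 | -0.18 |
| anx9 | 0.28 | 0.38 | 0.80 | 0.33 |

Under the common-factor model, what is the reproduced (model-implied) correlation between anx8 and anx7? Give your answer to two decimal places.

r̂ = Σ λ_i·λ_j across factors = (0.36)(-0.61) + (0.42)(-0.41) + (0.23)(-0.24) + (-0.18)(0.07)
  = -0.2196 -0.1722 -0.0552 -0.0126 = -0.4596

-0.46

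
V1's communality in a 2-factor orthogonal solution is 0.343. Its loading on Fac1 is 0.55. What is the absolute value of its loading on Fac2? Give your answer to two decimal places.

Under orthogonal rotation h² = Σλ², so λ_Fac2² = h² − (0.3025) = 0.343 − 0.3025 = 0.0405.
|λ| = √0.0405 = 0.2012.

0.20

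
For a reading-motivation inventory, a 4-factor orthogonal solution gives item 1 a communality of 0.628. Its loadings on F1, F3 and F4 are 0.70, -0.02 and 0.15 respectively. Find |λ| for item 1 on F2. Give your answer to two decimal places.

Under orthogonal rotation h² = Σλ², so λ_F2² = h² − (0.5129) = 0.628 − 0.5129 = 0.1151.
|λ| = √0.1151 = 0.3393.

0.34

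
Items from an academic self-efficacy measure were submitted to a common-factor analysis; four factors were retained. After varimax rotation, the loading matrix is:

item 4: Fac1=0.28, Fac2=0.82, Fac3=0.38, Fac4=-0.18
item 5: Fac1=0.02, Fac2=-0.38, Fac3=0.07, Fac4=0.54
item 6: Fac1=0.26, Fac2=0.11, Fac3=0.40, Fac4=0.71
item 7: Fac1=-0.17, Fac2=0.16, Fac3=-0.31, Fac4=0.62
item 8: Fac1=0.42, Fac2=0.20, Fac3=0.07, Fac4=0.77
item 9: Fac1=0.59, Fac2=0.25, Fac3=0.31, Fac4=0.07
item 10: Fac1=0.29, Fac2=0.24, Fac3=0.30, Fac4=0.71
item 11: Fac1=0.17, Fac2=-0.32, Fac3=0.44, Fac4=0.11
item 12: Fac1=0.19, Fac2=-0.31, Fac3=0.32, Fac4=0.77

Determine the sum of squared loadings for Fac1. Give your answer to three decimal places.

0.849

SS loadings for Fac1 = 0.28² + 0.02² + 0.26² + (-0.17)² + 0.42² + 0.59² + 0.29² + 0.17² + 0.19² = 0.0784 + 0.0004 + 0.0676 + 0.0289 + 0.1764 + 0.3481 + 0.0841 + 0.0289 + 0.0361 = 0.8489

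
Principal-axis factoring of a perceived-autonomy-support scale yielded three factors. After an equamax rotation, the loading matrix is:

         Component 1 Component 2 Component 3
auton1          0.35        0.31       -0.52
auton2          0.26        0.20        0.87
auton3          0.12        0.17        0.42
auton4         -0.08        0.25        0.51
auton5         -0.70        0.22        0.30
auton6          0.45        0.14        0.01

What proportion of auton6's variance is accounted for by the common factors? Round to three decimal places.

h² = 0.45² + 0.14² + 0.01² = 0.2025 + 0.0196 + 0.0001 = 0.2222

0.222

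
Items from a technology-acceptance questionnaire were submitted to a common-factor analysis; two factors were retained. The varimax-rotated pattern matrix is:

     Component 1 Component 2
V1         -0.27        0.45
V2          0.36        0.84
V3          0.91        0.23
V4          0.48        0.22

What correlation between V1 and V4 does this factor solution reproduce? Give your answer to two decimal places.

-0.03

r̂ = Σ λ_i·λ_j across factors = (-0.27)(0.48) + (0.45)(0.22)
  = -0.1296 +0.0990 = -0.0306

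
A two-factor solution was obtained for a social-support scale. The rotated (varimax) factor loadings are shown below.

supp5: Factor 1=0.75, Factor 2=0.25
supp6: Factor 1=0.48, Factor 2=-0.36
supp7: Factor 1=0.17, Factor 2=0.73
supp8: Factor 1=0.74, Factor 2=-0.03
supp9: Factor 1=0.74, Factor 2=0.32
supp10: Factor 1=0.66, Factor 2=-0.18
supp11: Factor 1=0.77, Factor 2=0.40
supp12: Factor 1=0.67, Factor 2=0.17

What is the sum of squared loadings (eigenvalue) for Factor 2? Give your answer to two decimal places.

SS loadings for Factor 2 = 0.25² + (-0.36)² + 0.73² + (-0.03)² + 0.32² + (-0.18)² + 0.40² + 0.17² = 0.0625 + 0.1296 + 0.5329 + 0.0009 + 0.1024 + 0.0324 + 0.1600 + 0.0289 = 1.0496

1.05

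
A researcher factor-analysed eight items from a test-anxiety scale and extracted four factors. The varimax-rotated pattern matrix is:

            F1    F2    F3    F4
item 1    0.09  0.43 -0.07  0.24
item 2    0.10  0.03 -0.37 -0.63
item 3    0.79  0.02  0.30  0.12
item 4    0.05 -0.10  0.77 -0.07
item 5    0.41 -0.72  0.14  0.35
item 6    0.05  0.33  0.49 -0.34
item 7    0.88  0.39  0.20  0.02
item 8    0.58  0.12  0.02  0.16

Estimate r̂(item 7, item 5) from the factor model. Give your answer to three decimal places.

r̂ = Σ λ_i·λ_j across factors = (0.88)(0.41) + (0.39)(-0.72) + (0.20)(0.14) + (0.02)(0.35)
  = +0.3608 -0.2808 +0.0280 +0.0070 = 0.1150

0.115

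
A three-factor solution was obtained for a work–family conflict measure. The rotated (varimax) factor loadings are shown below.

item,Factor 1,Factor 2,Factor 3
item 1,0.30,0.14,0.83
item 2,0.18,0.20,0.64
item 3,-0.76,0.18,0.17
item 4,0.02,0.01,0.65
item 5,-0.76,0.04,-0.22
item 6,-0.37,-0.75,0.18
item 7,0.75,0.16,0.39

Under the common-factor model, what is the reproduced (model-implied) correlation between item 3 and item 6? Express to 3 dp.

r̂ = Σ λ_i·λ_j across factors = (-0.76)(-0.37) + (0.18)(-0.75) + (0.17)(0.18)
  = +0.2812 -0.1350 +0.0306 = 0.1768

0.177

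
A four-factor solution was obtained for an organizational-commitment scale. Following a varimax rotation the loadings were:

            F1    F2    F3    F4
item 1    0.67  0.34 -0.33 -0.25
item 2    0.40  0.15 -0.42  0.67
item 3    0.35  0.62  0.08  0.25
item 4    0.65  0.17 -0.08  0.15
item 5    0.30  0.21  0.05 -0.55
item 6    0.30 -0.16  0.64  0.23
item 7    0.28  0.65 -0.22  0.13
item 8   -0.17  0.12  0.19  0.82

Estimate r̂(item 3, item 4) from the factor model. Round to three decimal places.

0.364

r̂ = Σ λ_i·λ_j across factors = (0.35)(0.65) + (0.62)(0.17) + (0.08)(-0.08) + (0.25)(0.15)
  = +0.2275 +0.1054 -0.0064 +0.0375 = 0.3640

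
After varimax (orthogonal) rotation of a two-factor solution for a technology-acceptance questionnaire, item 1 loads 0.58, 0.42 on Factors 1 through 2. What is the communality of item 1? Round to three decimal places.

h² = 0.58² + 0.42² = 0.3364 + 0.1764 = 0.5128

0.513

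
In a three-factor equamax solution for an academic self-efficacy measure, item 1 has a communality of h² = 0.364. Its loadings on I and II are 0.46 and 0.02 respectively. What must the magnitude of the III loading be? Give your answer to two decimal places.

Under orthogonal rotation h² = Σλ², so λ_III² = h² − (0.2120) = 0.364 − 0.2120 = 0.1520.
|λ| = √0.1520 = 0.3899.

0.39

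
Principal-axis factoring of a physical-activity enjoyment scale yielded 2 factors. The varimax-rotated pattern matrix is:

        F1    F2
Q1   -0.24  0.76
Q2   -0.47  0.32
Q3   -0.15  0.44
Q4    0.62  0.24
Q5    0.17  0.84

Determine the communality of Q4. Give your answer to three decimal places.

0.442

h² = 0.62² + 0.24² = 0.3844 + 0.0576 = 0.4420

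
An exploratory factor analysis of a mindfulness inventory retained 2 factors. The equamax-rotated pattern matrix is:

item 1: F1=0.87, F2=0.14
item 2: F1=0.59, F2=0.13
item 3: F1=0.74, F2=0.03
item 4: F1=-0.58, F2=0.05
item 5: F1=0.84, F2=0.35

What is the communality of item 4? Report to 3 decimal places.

h² = (-0.58)² + 0.05² = 0.3364 + 0.0025 = 0.3389

0.339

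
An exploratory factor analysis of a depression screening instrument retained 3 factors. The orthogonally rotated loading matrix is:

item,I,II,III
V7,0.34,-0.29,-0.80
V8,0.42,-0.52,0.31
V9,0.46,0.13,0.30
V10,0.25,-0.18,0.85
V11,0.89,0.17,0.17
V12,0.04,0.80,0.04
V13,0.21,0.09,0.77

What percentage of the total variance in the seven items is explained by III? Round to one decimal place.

31.0%

SS loadings for III = (-0.80)² + 0.31² + 0.30² + 0.85² + 0.17² + 0.04² + 0.77² = 2.1720
With 7 standardized items, total variance = 7. Proportion = 2.1720/7 = 0.3103 → 31.03%.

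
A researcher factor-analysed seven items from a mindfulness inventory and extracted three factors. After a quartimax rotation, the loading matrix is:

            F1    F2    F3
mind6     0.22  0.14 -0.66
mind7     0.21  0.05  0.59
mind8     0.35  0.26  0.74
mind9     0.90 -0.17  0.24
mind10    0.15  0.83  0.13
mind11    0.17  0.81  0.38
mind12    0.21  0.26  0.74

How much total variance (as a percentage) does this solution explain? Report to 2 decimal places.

Communalities: 0.5036, 0.3947, 0.7377, 0.8965, 0.7283, 0.8294, 0.6593; Σh² = 4.7495.
Total variance with 7 standardized items is 7, so the solution explains 4.7495/7 = 0.6785 = 67.85%.

67.85%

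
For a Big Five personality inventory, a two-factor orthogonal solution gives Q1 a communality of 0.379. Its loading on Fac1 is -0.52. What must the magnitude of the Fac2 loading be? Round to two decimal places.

Under orthogonal rotation h² = Σλ², so λ_Fac2² = h² − (0.2704) = 0.379 − 0.2704 = 0.1086.
|λ| = √0.1086 = 0.3295.

0.33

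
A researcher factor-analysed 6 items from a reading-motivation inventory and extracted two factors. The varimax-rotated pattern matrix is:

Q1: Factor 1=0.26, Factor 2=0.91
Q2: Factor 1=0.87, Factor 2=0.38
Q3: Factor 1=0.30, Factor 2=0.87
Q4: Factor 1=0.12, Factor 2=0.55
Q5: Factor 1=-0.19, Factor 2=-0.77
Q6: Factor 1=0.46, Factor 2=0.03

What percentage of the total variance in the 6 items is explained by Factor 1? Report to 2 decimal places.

19.61%

SS loadings for Factor 1 = 0.26² + 0.87² + 0.30² + 0.12² + (-0.19)² + 0.46² = 1.1766
With 6 standardized items, total variance = 6. Proportion = 1.1766/6 = 0.1961 → 19.61%.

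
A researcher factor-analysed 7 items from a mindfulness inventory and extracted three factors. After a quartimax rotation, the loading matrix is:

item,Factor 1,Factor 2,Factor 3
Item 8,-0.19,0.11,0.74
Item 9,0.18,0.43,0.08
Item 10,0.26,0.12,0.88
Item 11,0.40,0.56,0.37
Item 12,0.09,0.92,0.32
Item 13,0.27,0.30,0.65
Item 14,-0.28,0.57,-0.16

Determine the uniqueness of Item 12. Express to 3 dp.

0.043

h² = 0.09² + 0.92² + 0.32² = 0.0081 + 0.8464 + 0.1024 = 0.9569
Uniqueness u² = 1 − h² = 1 − 0.9569 = 0.0431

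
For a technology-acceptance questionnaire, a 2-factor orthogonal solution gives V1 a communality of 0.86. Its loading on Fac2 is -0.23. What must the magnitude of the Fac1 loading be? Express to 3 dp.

Under orthogonal rotation h² = Σλ², so λ_Fac1² = h² − (0.0529) = 0.86 − 0.0529 = 0.8071.
|λ| = √0.8071 = 0.8984.

0.898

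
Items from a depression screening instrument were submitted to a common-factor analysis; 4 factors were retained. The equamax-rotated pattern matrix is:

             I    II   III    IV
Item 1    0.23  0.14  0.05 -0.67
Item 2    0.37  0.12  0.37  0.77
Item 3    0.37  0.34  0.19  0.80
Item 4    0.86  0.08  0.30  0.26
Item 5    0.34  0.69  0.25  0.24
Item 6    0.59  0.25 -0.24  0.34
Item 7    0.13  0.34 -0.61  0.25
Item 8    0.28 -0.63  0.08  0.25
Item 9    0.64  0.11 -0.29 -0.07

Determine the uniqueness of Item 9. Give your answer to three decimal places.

0.489

h² = 0.64² + 0.11² + (-0.29)² + (-0.07)² = 0.4096 + 0.0121 + 0.0841 + 0.0049 = 0.5107
Uniqueness u² = 1 − h² = 1 − 0.5107 = 0.4893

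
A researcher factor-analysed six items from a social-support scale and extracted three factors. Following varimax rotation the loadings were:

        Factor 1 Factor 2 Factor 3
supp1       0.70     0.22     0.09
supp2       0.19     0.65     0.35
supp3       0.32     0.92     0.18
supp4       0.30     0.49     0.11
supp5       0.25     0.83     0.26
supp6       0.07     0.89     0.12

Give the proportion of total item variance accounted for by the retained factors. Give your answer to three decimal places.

0.680

SS loadings by factor: 0.7859, 3.0384, 0.2571; total = 4.0814.
Total variance with 6 standardized items is 6, so the solution explains 4.0814/6 = 0.6802.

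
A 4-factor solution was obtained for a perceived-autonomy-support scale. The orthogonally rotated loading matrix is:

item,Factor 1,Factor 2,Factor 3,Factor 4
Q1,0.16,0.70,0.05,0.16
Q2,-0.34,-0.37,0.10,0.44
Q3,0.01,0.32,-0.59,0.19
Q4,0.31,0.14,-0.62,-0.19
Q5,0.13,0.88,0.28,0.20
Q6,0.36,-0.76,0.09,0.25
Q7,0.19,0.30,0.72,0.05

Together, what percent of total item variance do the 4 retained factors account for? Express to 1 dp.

Communalities: 0.5437, 0.4561, 0.4867, 0.5362, 0.9097, 0.7778, 0.6470; Σh² = 4.3572.
Total variance with 7 standardized items is 7, so the solution explains 4.3572/7 = 0.6225 = 62.25%.

62.2%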